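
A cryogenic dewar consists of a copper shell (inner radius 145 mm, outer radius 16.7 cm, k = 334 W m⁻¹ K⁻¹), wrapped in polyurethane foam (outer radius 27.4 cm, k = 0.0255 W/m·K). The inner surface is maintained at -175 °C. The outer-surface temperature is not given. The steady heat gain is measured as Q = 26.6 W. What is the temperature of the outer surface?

T_out = 19.1 °C

Sum the resistances:
  R_copper = (1/0.145 − 1/0.167)/(4πk) = 0.9085/(4π·334) = 2.165×10^-4 K/W
  R_polyurethane foam = (1/0.167 − 1/0.274)/(4πk) = 2.338/(4π·0.0255) = 7.297 K/W
ΣR = 7.298 K/W
ΔT = Q·ΣR = 26.6 × 7.298 = 194.1 K
Heat flows inward, so T_out = T_in + ΔT = -175 + 194.1 = 19.1 °C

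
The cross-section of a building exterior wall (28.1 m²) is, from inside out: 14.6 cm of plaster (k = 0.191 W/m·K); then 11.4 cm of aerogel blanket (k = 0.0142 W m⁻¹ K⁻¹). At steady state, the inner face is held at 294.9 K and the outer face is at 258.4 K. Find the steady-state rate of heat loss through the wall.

Q = 117 W

Treat each layer as a resistance in series:
  R_plaster = L/(kA) = 0.146/(0.191·28.1) = 0.02720 K/W
  R_aerogel blanket = L/(kA) = 0.114/(0.0142·28.1) = 0.2857 K/W
ΣR = 0.02720 + 0.2857 = 0.3129 K/W
Q = ΔT/ΣR = (294.9 K − 258.4 K)/0.3129 = 117 W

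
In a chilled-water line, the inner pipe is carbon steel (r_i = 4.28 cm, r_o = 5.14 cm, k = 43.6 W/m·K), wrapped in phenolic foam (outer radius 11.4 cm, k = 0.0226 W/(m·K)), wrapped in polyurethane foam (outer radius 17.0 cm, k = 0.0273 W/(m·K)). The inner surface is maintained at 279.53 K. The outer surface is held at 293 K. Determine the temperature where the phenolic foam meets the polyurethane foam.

Treat each layer as a resistance in series:
  R'_carbon steel = ln(0.0514/0.0428)/(2πk) = 0.1831/(2π·43.6) = 6.684×10^-4 m·K/W
  R'_phenolic foam = ln(0.114/0.0514)/(2πk) = 0.7966/(2π·0.0226) = 5.610 m·K/W
  R'_polyurethane foam = ln(0.170/0.114)/(2πk) = 0.3996/(2π·0.0273) = 2.330 m·K/W
ΣR = 6.684×10^-4 + 5.610 + 2.330 = 7.941 m·K/W
Q' = ΔT/ΣR = (279.53 K − 293 K)/7.941 = -1.696 W/m
From the inner boundary to the phenolic foam/polyurethane foam interface, ΣR_partial = 5.611 m·K/W.
T_interface = T_in − Q'·ΣR_partial = 279.53 K − (-1.696)(5.611) = 289.0 K

T = 289.0 K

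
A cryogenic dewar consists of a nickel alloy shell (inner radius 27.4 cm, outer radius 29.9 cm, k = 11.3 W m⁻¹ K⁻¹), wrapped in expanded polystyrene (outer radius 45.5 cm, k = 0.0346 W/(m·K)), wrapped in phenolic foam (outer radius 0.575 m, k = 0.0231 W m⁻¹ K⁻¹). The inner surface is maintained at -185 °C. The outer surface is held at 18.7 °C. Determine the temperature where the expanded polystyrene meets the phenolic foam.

Treat each layer as a resistance in series:
  R_nickel alloy = (1/0.274 − 1/0.299)/(4πk) = 0.3052/(4π·11.3) = 0.002149 K/W
  R_expanded polystyrene = (1/0.299 − 1/0.455)/(4πk) = 1.147/(4π·0.0346) = 2.637 K/W
  R_phenolic foam = (1/0.455 − 1/0.575)/(4πk) = 0.4587/(4π·0.0231) = 1.580 K/W
ΣR = 0.002149 + 2.637 + 1.580 = 4.219 K/W
Q = ΔT/ΣR = (-185 °C − 18.7 °C)/4.219 = -48.28 W
From the inner boundary to the expanded polystyrene/phenolic foam interface, ΣR_partial = 2.639 K/W.
T_interface = T_in − Q·ΣR_partial = -185 °C − (-48.28)(2.639) = -57.6 °C

T = -57.6 °C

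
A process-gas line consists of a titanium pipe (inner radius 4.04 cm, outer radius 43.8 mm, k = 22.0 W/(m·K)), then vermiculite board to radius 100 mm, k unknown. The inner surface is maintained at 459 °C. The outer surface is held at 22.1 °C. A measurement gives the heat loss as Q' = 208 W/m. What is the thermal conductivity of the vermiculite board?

ΣR = ΔT/Q' = |459 − 22.1|/208 = 2.100 m·K/W
Known resistances:
  R'_titanium = ln(0.0438/0.0404)/(2πk) = 0.08080/(2π·22.0) = 5.846×10^-4 m·K/W
R_vermiculite board = ΣR − ΣR_known = 2.100 − 5.846×10^-4 = 2.099 m·K/W
ln(r₂/r₁)/(2πk) = 2.099 ⇒ k = 0.8255/(2π·2.099) = 0.0626 W/m·K

k = 0.0626 W/m·K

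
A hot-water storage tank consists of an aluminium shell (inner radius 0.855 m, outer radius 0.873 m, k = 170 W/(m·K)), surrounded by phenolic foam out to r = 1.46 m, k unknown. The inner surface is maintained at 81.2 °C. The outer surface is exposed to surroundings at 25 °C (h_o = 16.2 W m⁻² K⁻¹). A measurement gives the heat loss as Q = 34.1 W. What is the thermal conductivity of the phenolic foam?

k = 0.0223 W/m·K

ΣR = ΔT/Q = |81.2 − 25|/34.1 = 1.648 K/W
Known resistances:
  R_aluminium = (1/0.855 − 1/0.873)/(4πk) = 0.02412/(4π·170) = 1.129×10^-5 K/W
  R_conv,out = 1/(4πr²h) = 1/(4π·1.46²·16.2) = 0.002304 K/W
R_phenolic foam = ΣR − ΣR_known = 1.648 − 0.002315 = 1.646 K/W
(1/r₁−1/r₂)/(4πk) = 1.646 ⇒ k = 0.4605/(4π·1.646) = 0.0223 W/m·K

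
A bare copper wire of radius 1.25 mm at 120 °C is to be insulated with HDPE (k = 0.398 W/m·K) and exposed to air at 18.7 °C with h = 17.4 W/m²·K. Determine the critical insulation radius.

For a cylinder, r_cr = k_ins/h = 0.398/17.4 = 0.0229 m = 2.29 cm

r_cr = 2.29 cm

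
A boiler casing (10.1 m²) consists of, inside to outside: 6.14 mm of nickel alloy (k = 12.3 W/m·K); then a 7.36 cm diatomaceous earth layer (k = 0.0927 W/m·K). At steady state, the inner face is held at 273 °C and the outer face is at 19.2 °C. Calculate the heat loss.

Resistance network (inner→outer):
  R_nickel alloy = L/(kA) = 0.00614/(12.3·10.1) = 4.942×10^-5 K/W
  R_diatomaceous earth = L/(kA) = 0.0736/(0.0927·10.1) = 0.07861 K/W
ΣR = 4.942×10^-5 + 0.07861 = 0.07866 K/W
Q = ΔT/ΣR = (273 °C − 19.2 °C)/0.07866 = 3230 W

Q = 3.23 kW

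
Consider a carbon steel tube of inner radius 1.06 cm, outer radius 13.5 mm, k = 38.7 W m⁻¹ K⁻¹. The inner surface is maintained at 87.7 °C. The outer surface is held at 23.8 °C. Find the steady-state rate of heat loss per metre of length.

Q' = 64.2 kW/m

Q' = 2πk·ΔT/ln(r₂/r₁) = 2π × 38.7 × 63.9 / ln(0.0135/0.0106) = 64200 W/m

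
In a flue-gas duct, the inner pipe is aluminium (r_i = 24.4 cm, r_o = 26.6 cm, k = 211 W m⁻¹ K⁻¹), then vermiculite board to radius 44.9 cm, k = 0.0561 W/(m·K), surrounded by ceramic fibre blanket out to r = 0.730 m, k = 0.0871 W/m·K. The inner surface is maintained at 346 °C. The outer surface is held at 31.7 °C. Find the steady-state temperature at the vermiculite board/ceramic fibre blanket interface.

T = 149 °C

Treat each layer as a resistance in series:
  R'_aluminium = ln(0.266/0.244)/(2πk) = 0.08633/(2π·211) = 6.512×10^-5 m·K/W
  R'_vermiculite board = ln(0.449/0.266)/(2πk) = 0.5235/(2π·0.0561) = 1.485 m·K/W
  R'_ceramic fibre blanket = ln(0.730/0.449)/(2πk) = 0.4860/(2π·0.0871) = 0.8881 m·K/W
ΣR = 6.512×10^-5 + 1.485 + 0.8881 = 2.373 m·K/W
Q' = ΔT/ΣR = (346 °C − 31.7 °C)/2.373 = 132.4 W/m
From the inner boundary to the vermiculite board/ceramic fibre blanket interface, ΣR_partial = 1.485 m·K/W.
T_interface = T_in − Q'·ΣR_partial = 346 °C − (132.4)(1.485) = 149 °C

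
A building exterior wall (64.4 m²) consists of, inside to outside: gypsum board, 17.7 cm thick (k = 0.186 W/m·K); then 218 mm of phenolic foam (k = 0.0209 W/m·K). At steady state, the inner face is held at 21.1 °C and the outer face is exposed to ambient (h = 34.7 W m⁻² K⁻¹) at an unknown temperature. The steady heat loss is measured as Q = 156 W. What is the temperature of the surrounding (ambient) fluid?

Sum the resistances:
  R_gypsum board = L/(kA) = 0.177/(0.186·64.4) = 0.01478 K/W
  R_phenolic foam = L/(kA) = 0.218/(0.0209·64.4) = 0.1620 K/W
  R_conv,out = 1/(hA) = 1/(34.7·64.4) = 4.475×10^-4 K/W
ΣR = 0.1772 K/W
ΔT = Q·ΣR = 156 × 0.1772 = 27.64 K
Heat flows outward, so T_out = T_in − ΔT = 21.1 − 27.64 = -6.54 °C

T_out = -6.54 °C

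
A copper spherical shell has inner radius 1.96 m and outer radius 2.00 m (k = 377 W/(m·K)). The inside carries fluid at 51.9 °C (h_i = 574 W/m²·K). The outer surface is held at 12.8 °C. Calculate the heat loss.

Q = 1020 kW

Treat each layer as a resistance in series:
  R_conv,in = 1/(4πr²h) = 1/(4π·1.96²·574) = 3.609×10^-5 K/W
  R_copper = (1/1.96 − 1/2.00)/(4πk) = 0.01020/(4π·377) = 2.154×10^-6 K/W
ΣR = 3.609×10^-5 + 2.154×10^-6 = 3.824×10^-5 K/W
Q = ΔT/ΣR = (51.9 °C − 12.8 °C)/3.824×10^-5 = 1.02×10^6 W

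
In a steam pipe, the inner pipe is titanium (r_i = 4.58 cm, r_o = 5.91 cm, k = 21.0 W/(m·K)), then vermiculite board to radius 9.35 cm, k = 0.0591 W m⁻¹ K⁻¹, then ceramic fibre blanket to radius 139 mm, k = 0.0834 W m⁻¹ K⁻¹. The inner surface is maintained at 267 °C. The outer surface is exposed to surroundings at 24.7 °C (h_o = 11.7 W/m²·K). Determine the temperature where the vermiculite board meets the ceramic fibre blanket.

Series thermal resistances, inner to outer:
  R'_titanium = ln(0.0591/0.0458)/(2πk) = 0.2549/(2π·21.0) = 0.001932 m·K/W
  R'_vermiculite board = ln(0.0935/0.0591)/(2πk) = 0.4587/(2π·0.0591) = 1.235 m·K/W
  R'_ceramic fibre blanket = ln(0.139/0.0935)/(2πk) = 0.3965/(2π·0.0834) = 0.7567 m·K/W
  R'_conv,out = 1/(2πr h) = 1/(2π·0.139·11.7) = 0.09786 m·K/W
ΣR = 0.001932 + 1.235 + 0.7567 + 0.09786 = 2.091 m·K/W
Q' = ΔT/ΣR = (267 °C − 24.7 °C)/2.091 = 115.9 W/m
From the inner boundary to the vermiculite board/ceramic fibre blanket interface, ΣR_partial = 1.237 m·K/W.
T_interface = T_in − Q'·ΣR_partial = 267 °C − (115.9)(1.237) = 124 °C

T = 124 °C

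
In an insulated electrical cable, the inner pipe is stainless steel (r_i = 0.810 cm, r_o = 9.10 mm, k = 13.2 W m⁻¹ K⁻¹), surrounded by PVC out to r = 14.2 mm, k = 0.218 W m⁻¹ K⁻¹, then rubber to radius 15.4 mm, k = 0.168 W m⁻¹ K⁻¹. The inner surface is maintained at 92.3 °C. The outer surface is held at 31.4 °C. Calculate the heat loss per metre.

Q' = 151 W/m

Treat each layer as a resistance in series:
  R'_stainless steel = ln(0.00910/0.00810)/(2πk) = 0.1164/(2π·13.2) = 0.001404 m·K/W
  R'_PVC = ln(0.0142/0.00910)/(2πk) = 0.4450/(2π·0.218) = 0.3249 m·K/W
  R'_rubber = ln(0.0154/0.0142)/(2πk) = 0.08113/(2π·0.168) = 0.07685 m·K/W
ΣR = 0.001404 + 0.3249 + 0.07685 = 0.4032 m·K/W
Q' = ΔT/ΣR = (92.3 °C − 31.4 °C)/0.4032 = 151 W/m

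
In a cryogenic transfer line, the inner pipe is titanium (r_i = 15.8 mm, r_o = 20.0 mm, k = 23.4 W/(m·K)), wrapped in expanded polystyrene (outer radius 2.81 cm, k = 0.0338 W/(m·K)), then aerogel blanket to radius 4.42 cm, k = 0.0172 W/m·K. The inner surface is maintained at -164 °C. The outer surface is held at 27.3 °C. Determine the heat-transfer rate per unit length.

Series thermal resistances, inner to outer:
  R'_titanium = ln(0.0200/0.0158)/(2πk) = 0.2357/(2π·23.4) = 0.001603 m·K/W
  R'_expanded polystyrene = ln(0.0281/0.0200)/(2πk) = 0.3400/(2π·0.0338) = 1.601 m·K/W
  R'_aerogel blanket = ln(0.0442/0.0281)/(2πk) = 0.4530/(2π·0.0172) = 4.191 m·K/W
ΣR = 0.001603 + 1.601 + 4.191 = 5.794 m·K/W
Q' = ΔT/ΣR = (-164 °C − 27.3 °C)/5.794 = -33.0 W/m
(Negative Q' ⇒ heat flows inward; heat gain = 33.0 W/m.)

Q' = 33.0 W/m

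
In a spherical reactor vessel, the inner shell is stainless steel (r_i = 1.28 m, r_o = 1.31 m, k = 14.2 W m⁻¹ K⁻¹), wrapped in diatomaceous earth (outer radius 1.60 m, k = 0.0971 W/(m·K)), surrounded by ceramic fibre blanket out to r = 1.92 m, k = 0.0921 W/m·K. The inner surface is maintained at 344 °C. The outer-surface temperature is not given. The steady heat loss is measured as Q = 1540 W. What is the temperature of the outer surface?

Series resistances:
  R_stainless steel = (1/1.28 − 1/1.31)/(4πk) = 0.01789/(4π·14.2) = 1.003×10^-4 K/W
  R_diatomaceous earth = (1/1.31 − 1/1.60)/(4πk) = 0.1384/(4π·0.0971) = 0.1134 K/W
  R_ceramic fibre blanket = (1/1.60 − 1/1.92)/(4πk) = 0.1042/(4π·0.0921) = 0.09000 K/W
ΣR = 0.2035 K/W
ΔT = Q·ΣR = 1540 × 0.2035 = 313.4 K
Heat flows outward, so T_out = T_in − ΔT = 344 − 313.4 = 30.6 °C

T_out = 30.6 °C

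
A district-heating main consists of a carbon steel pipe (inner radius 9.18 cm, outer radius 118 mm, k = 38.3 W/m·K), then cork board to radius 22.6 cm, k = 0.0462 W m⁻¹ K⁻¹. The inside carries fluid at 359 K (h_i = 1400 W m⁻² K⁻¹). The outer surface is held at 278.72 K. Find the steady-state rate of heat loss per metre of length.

Resistance network (inner→outer):
  R'_conv,in = 1/(2πr h) = 1/(2π·0.0918·1400) = 0.001238 m·K/W
  R'_carbon steel = ln(0.118/0.0918)/(2πk) = 0.2511/(2π·38.3) = 0.001043 m·K/W
  R'_cork board = ln(0.226/0.118)/(2πk) = 0.6499/(2π·0.0462) = 2.239 m·K/W
ΣR = 0.001238 + 0.001043 + 2.239 = 2.241 m·K/W
Q' = ΔT/ΣR = (359 K − 278.72 K)/2.241 = 35.8 W/m

Q' = 35.8 W/m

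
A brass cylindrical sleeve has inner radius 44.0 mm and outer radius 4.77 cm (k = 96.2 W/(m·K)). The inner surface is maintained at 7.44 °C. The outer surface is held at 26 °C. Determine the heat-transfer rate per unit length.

Q' = 139 kW/m

Q' = 2πk·ΔT/ln(r₂/r₁) = 2π × 96.2 × 18.56 / ln(0.0477/0.0440) = 1.39×10^5 W/m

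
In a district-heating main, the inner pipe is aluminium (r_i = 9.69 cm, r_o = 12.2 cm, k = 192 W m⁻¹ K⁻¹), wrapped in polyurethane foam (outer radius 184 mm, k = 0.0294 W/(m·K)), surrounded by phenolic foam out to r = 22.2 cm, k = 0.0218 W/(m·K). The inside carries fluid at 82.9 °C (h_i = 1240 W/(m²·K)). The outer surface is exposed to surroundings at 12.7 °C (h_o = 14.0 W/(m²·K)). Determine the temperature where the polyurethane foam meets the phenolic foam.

T = 40.1 °C

Series thermal resistances, inner to outer:
  R'_conv,in = 1/(2πr h) = 1/(2π·0.0969·1240) = 0.001325 m·K/W
  R'_aluminium = ln(0.122/0.0969)/(2πk) = 0.2303/(2π·192) = 1.909×10^-4 m·K/W
  R'_polyurethane foam = ln(0.184/0.122)/(2πk) = 0.4109/(2π·0.0294) = 2.224 m·K/W
  R'_phenolic foam = ln(0.222/0.184)/(2πk) = 0.1877/(2π·0.0218) = 1.371 m·K/W
  R'_conv,out = 1/(2πr h) = 1/(2π·0.222·14.0) = 0.05121 m·K/W
ΣR = 0.001325 + 1.909×10^-4 + 2.224 + 1.371 + 0.05121 = 3.648 m·K/W
Q' = ΔT/ΣR = (82.9 °C − 12.7 °C)/3.648 = 19.24 W/m
From the inner boundary to the polyurethane foam/phenolic foam interface, ΣR_partial = 2.226 m·K/W.
T_interface = T_in − Q'·ΣR_partial = 82.9 °C − (19.24)(2.226) = 40.1 °C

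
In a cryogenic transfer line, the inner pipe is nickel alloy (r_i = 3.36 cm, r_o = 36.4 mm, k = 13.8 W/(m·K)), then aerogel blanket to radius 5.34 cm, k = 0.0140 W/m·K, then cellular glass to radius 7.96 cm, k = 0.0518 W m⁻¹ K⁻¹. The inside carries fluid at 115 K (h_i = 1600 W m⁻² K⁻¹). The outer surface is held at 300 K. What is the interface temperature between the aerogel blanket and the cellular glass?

T = 259.4 K

Resistance network (inner→outer):
  R'_conv,in = 1/(2πr h) = 1/(2π·0.0336·1600) = 0.002960 m·K/W
  R'_nickel alloy = ln(0.0364/0.0336)/(2πk) = 0.08004/(2π·13.8) = 9.231×10^-4 m·K/W
  R'_aerogel blanket = ln(0.0534/0.0364)/(2πk) = 0.3832/(2π·0.0140) = 4.357 m·K/W
  R'_cellular glass = ln(0.0796/0.0534)/(2πk) = 0.3992/(2π·0.0518) = 1.227 m·K/W
ΣR = 0.002960 + 9.231×10^-4 + 4.357 + 1.227 = 5.588 m·K/W
Q' = ΔT/ΣR = (115 K − 300 K)/5.588 = -33.11 W/m
From the inner boundary to the aerogel blanket/cellular glass interface, ΣR_partial = 4.361 m·K/W.
T_interface = T_in − Q'·ΣR_partial = 115 K − (-33.11)(4.361) = 259.4 K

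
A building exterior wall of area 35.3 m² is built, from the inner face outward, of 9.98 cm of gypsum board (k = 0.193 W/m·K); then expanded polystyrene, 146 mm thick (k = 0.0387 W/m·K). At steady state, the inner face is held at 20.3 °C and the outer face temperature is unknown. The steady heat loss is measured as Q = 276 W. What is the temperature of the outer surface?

Series resistances:
  R_gypsum board = L/(kA) = 0.0998/(0.193·35.3) = 0.01465 K/W
  R_expanded polystyrene = L/(kA) = 0.146/(0.0387·35.3) = 0.1069 K/W
ΣR = 0.1215 K/W
ΔT = Q·ΣR = 276 × 0.1215 = 33.53 K
Heat flows outward, so T_out = T_in − ΔT = 20.3 − 33.53 = -13.2 °C

T_out = -13.2 °C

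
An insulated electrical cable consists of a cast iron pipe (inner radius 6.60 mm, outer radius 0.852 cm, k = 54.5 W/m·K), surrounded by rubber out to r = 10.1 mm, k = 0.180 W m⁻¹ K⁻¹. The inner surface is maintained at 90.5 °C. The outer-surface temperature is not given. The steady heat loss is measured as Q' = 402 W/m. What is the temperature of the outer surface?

Sum the resistances:
  R'_cast iron = ln(0.00852/0.00660)/(2πk) = 0.2553/(2π·54.5) = 7.457×10^-4 m·K/W
  R'_rubber = ln(0.0101/0.00852)/(2πk) = 0.1701/(2π·0.180) = 0.1504 m·K/W
ΣR = 0.1512 m·K/W
ΔT = Q'·ΣR = 402 × 0.1512 = 60.78 K
Heat flows outward, so T_out = T_in − ΔT = 90.5 − 60.78 = 29.7 °C

T_out = 29.7 °C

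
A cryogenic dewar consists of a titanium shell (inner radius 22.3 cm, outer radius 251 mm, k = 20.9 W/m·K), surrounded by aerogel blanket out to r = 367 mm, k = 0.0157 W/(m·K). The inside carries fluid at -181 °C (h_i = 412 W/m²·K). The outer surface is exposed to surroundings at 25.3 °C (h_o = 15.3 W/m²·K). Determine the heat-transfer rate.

Series thermal resistances, inner to outer:
  R_conv,in = 1/(4πr²h) = 1/(4π·0.223²·412) = 0.003884 K/W
  R_titanium = (1/0.223 − 1/0.251)/(4πk) = 0.5002/(4π·20.9) = 0.001905 K/W
  R_aerogel blanket = (1/0.251 − 1/0.367)/(4πk) = 1.259/(4π·0.0157) = 6.383 K/W
  R_conv,out = 1/(4πr²h) = 1/(4π·0.367²·15.3) = 0.03862 K/W
ΣR = 0.003884 + 0.001905 + 6.383 + 0.03862 = 6.427 K/W
Q = ΔT/ΣR = (-181 °C − 25.3 °C)/6.427 = -32.1 W
(Negative Q ⇒ heat flows inward; heat gain = 32.1 W.)

Q = 32.1 W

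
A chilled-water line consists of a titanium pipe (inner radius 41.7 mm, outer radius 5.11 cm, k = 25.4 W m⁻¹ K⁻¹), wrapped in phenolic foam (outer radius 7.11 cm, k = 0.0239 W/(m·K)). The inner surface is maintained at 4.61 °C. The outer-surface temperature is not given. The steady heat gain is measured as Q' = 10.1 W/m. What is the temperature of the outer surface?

Series resistances:
  R'_titanium = ln(0.0511/0.0417)/(2πk) = 0.2033/(2π·25.4) = 0.001274 m·K/W
  R'_phenolic foam = ln(0.0711/0.0511)/(2πk) = 0.3303/(2π·0.0239) = 2.200 m·K/W
ΣR = 2.201 m·K/W
ΔT = Q'·ΣR = 10.1 × 2.201 = 22.23 K
Heat flows inward, so T_out = T_in + ΔT = 4.61 + 22.23 = 26.8 °C

T_out = 26.8 °C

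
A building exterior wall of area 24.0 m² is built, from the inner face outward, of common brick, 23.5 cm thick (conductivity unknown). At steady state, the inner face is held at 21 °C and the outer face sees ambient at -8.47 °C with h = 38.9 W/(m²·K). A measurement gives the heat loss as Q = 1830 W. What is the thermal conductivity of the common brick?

k = 0.651 W/m·K

ΣR = ΔT/Q = |21 − -8.47|/1830 = 0.01610 K/W
Known resistances:
  R_conv,out = 1/(hA) = 1/(38.9·24.0) = 0.001071 K/W
R_common brick = ΣR − ΣR_known = 0.01610 − 0.001071 = 0.01503 K/W
L/(kA) = 0.01503 ⇒ k = 0.235/(0.01503·24.0) = 0.651 W/m·K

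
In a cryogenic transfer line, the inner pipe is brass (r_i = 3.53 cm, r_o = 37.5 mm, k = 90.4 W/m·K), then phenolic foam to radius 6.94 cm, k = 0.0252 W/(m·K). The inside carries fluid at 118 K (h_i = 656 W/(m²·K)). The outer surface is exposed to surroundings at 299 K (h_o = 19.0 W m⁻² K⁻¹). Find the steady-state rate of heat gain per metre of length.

Q' = 45.1 W/m

Resistance network (inner→outer):
  R'_conv,in = 1/(2πr h) = 1/(2π·0.0353·656) = 0.006873 m·K/W
  R'_brass = ln(0.0375/0.0353)/(2πk) = 0.06046/(2π·90.4) = 1.064×10^-4 m·K/W
  R'_phenolic foam = ln(0.0694/0.0375)/(2πk) = 0.6155/(2π·0.0252) = 3.888 m·K/W
  R'_conv,out = 1/(2πr h) = 1/(2π·0.0694·19.0) = 0.1207 m·K/W
ΣR = 0.006873 + 1.064×10^-4 + 3.888 + 0.1207 = 4.016 m·K/W
Q' = ΔT/ΣR = (118 K − 299 K)/4.016 = -45.1 W/m
(Negative Q' ⇒ heat flows inward; heat gain = 45.1 W/m.)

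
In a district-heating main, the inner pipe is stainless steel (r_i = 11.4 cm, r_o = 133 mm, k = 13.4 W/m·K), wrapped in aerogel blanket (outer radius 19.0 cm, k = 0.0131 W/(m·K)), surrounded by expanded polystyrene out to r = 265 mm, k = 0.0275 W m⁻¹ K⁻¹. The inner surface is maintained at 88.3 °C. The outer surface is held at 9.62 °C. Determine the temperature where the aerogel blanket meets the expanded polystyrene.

T = 33.8 °C

Resistance network (inner→outer):
  R'_stainless steel = ln(0.133/0.114)/(2πk) = 0.1542/(2π·13.4) = 0.001831 m·K/W
  R'_aerogel blanket = ln(0.190/0.133)/(2πk) = 0.3567/(2π·0.0131) = 4.333 m·K/W
  R'_expanded polystyrene = ln(0.265/0.190)/(2πk) = 0.3327/(2π·0.0275) = 1.926 m·K/W
ΣR = 0.001831 + 4.333 + 1.926 = 6.261 m·K/W
Q' = ΔT/ΣR = (88.3 °C − 9.62 °C)/6.261 = 12.57 W/m
From the inner boundary to the aerogel blanket/expanded polystyrene interface, ΣR_partial = 4.335 m·K/W.
T_interface = T_in − Q'·ΣR_partial = 88.3 °C − (12.57)(4.335) = 33.8 °C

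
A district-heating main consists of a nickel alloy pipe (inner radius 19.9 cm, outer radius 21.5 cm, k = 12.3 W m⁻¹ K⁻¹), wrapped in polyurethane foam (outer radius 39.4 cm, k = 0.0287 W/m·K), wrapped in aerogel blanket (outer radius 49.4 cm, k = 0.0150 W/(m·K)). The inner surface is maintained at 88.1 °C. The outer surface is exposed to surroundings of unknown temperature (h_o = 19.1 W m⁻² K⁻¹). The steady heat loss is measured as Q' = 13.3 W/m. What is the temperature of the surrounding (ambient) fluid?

Sum the resistances:
  R'_nickel alloy = ln(0.215/0.199)/(2πk) = 0.07733/(2π·12.3) = 0.001001 m·K/W
  R'_polyurethane foam = ln(0.394/0.215)/(2πk) = 0.6057/(2π·0.0287) = 3.359 m·K/W
  R'_aerogel blanket = ln(0.494/0.394)/(2πk) = 0.2262/(2π·0.0150) = 2.400 m·K/W
  R'_conv,out = 1/(2πr h) = 1/(2π·0.494·19.1) = 0.01687 m·K/W
ΣR = 5.777 m·K/W
ΔT = Q'·ΣR = 13.3 × 5.777 = 76.83 K
Heat flows outward, so T_out = T_in − ΔT = 88.1 − 76.83 = 11.3 °C

T_out = 11.3 °C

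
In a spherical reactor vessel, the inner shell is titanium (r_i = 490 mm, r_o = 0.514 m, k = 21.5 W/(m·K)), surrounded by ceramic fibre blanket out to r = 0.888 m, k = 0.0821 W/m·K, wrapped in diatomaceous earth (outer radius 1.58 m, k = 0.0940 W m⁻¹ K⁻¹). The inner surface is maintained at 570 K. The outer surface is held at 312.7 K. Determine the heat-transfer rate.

Treat each layer as a resistance in series:
  R_titanium = (1/0.490 − 1/0.514)/(4πk) = 0.09529/(4π·21.5) = 3.527×10^-4 K/W
  R_ceramic fibre blanket = (1/0.514 − 1/0.888)/(4πk) = 0.8194/(4π·0.0821) = 0.7942 K/W
  R_diatomaceous earth = (1/0.888 − 1/1.58)/(4πk) = 0.4932/(4π·0.0940) = 0.4175 K/W
ΣR = 3.527×10^-4 + 0.7942 + 0.4175 = 1.212 K/W
Q = ΔT/ΣR = (570 K − 312.7 K)/1.212 = 212 W

Q = 212 W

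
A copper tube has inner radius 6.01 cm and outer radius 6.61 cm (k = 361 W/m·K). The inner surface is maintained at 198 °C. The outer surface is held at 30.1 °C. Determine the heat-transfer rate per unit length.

Q' = 4000 kW/m

Q' = 2πk·ΔT/ln(r₂/r₁) = 2π × 361 × 167.9 / ln(0.0661/0.0601) = 4.00×10^6 W/m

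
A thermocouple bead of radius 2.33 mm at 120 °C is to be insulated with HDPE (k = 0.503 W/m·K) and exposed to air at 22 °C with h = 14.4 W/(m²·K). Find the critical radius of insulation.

r_cr = 6.99 cm

For a sphere, r_cr = 2k_ins/h = 2·0.503/14.4 = 0.0699 m = 6.99 cm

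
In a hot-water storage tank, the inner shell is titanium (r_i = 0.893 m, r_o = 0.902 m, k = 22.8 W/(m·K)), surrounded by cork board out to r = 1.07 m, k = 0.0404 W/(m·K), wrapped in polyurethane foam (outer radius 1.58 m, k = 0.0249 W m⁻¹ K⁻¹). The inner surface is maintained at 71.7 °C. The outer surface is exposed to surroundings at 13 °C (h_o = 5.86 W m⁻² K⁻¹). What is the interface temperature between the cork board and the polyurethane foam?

T = 56.4 °C

Treat each layer as a resistance in series:
  R_titanium = (1/0.893 − 1/0.902)/(4πk) = 0.01117/(4π·22.8) = 3.900×10^-5 K/W
  R_cork board = (1/0.902 − 1/1.07)/(4πk) = 0.1741/(4π·0.0404) = 0.3429 K/W
  R_polyurethane foam = (1/1.07 − 1/1.58)/(4πk) = 0.3017/(4π·0.0249) = 0.9641 K/W
  R_conv,out = 1/(4πr²h) = 1/(4π·1.58²·5.86) = 0.005440 K/W
ΣR = 3.900×10^-5 + 0.3429 + 0.9641 + 0.005440 = 1.312 K/W
Q = ΔT/ΣR = (71.7 °C − 13 °C)/1.312 = 44.74 W
From the inner boundary to the cork board/polyurethane foam interface, ΣR_partial = 0.3429 K/W.
T_interface = T_in − Q·ΣR_partial = 71.7 °C − (44.74)(0.3429) = 56.4 °C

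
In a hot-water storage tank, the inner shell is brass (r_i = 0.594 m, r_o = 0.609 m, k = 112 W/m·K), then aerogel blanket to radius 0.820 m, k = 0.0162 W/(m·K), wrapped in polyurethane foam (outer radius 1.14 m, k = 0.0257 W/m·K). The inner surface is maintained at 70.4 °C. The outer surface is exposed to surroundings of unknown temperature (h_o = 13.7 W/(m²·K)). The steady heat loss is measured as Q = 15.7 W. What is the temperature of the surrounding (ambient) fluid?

T_out = 21.1 °C

Sum the resistances:
  R_brass = (1/0.594 − 1/0.609)/(4πk) = 0.04147/(4π·112) = 2.946×10^-5 K/W
  R_aerogel blanket = (1/0.609 − 1/0.820)/(4πk) = 0.4225/(4π·0.0162) = 2.076 K/W
  R_polyurethane foam = (1/0.820 − 1/1.14)/(4πk) = 0.3423/(4π·0.0257) = 1.060 K/W
  R_conv,out = 1/(4πr²h) = 1/(4π·1.14²·13.7) = 0.004470 K/W
ΣR = 3.140 K/W
ΔT = Q·ΣR = 15.7 × 3.140 = 49.30 K
Heat flows outward, so T_out = T_in − ΔT = 70.4 − 49.30 = 21.1 °C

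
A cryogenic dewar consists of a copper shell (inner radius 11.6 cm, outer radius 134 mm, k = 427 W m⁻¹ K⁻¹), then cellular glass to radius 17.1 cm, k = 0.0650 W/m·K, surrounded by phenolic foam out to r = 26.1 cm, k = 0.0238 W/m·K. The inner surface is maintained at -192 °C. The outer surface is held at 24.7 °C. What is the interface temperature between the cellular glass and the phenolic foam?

T = -143 °C

Series thermal resistances, inner to outer:
  R_copper = (1/0.116 − 1/0.134)/(4πk) = 1.158/(4π·427) = 2.158×10^-4 K/W
  R_cellular glass = (1/0.134 − 1/0.171)/(4πk) = 1.615/(4π·0.0650) = 1.977 K/W
  R_phenolic foam = (1/0.171 − 1/0.261)/(4πk) = 2.017/(4π·0.0238) = 6.742 K/W
ΣR = 2.158×10^-4 + 1.977 + 6.742 = 8.719 K/W
Q = ΔT/ΣR = (-192 °C − 24.7 °C)/8.719 = -24.85 W
From the inner boundary to the cellular glass/phenolic foam interface, ΣR_partial = 1.977 K/W.
T_interface = T_in − Q·ΣR_partial = -192 °C − (-24.85)(1.977) = -143 °C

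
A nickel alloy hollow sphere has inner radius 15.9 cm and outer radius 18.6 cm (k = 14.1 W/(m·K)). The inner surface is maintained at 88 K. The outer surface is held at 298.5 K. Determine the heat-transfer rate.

Q = 4πk·ΔT/(1/r₁ − 1/r₂) = 4π × 14.1 × 210.5 / (1/0.159 − 1/0.186) = 40900 W

Q = 40.9 kW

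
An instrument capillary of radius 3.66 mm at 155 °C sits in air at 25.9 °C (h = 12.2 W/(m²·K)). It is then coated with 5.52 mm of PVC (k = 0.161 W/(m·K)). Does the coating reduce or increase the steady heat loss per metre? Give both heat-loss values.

increases: 36.2 → 55.4 W/m

Critical radius for a cylinder: r_cr = k/h = 0.0132 m = 1.32 cm.
Outer radius after coating: r₂ = 0.00366 + 0.00552 = 0.00918 m.
Since r₁ < r_cr and r₂ ≤ r_cr, the coating moves toward the maximum at r_cr — heat loss rises.
Bare: R = 1/(2πr₁h) = 3.564 m·K/W; Q = 129.1/3.564 = 36.2 W/m.
Coated: R = R_cond + R_conv = 2.330 m·K/W; Q = 129.1/2.330 = 55.4 W/m.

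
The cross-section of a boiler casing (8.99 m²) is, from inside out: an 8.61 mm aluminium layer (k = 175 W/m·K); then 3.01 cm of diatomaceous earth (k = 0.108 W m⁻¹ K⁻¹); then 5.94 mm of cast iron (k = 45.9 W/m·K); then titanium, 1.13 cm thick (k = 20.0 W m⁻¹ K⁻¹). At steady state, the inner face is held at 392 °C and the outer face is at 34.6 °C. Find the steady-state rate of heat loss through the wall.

Q = 11.5 kW

Resistance network (inner→outer):
  R_aluminium = L/(kA) = 0.00861/(175·8.99) = 5.473×10^-6 K/W
  R_diatomaceous earth = L/(kA) = 0.0301/(0.108·8.99) = 0.03100 K/W
  R_cast iron = L/(kA) = 0.00594/(45.9·8.99) = 1.440×10^-5 K/W
  R_titanium = L/(kA) = 0.0113/(20.0·8.99) = 6.285×10^-5 K/W
ΣR = 5.473×10^-6 + 0.03100 + 1.440×10^-5 + 6.285×10^-5 = 0.03108 K/W
Q = ΔT/ΣR = (392 °C − 34.6 °C)/0.03108 = 11500 W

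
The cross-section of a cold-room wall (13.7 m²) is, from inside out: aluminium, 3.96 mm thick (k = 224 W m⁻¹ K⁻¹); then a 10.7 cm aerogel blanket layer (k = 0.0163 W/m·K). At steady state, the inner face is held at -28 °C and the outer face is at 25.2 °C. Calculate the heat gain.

Q = 111 W

Resistance network (inner→outer):
  R_aluminium = L/(kA) = 0.00396/(224·13.7) = 1.290×10^-6 K/W
  R_aerogel blanket = L/(kA) = 0.107/(0.0163·13.7) = 0.4792 K/W
ΣR = 1.290×10^-6 + 0.4792 = 0.4792 K/W
Q = ΔT/ΣR = (-28 °C − 25.2 °C)/0.4792 = -111 W
(Negative Q ⇒ heat flows inward; heat gain = 111 W.)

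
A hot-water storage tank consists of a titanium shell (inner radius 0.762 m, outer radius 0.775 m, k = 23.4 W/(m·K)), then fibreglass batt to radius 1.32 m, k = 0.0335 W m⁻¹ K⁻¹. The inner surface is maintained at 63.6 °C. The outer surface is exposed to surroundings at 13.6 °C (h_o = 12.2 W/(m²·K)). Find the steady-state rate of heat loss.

Treat each layer as a resistance in series:
  R_titanium = (1/0.762 − 1/0.775)/(4πk) = 0.02201/(4π·23.4) = 7.486×10^-5 K/W
  R_fibreglass batt = (1/0.775 − 1/1.32)/(4πk) = 0.5327/(4π·0.0335) = 1.266 K/W
  R_conv,out = 1/(4πr²h) = 1/(4π·1.32²·12.2) = 0.003744 K/W
ΣR = 7.486×10^-5 + 1.266 + 0.003744 = 1.270 K/W
Q = ΔT/ΣR = (63.6 °C − 13.6 °C)/1.270 = 39.4 W

Q = 39.4 W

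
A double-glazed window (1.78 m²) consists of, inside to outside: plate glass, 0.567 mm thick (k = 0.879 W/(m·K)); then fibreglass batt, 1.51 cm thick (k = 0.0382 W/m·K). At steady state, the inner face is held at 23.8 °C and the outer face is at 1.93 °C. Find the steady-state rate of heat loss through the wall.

Resistance network (inner→outer):
  R_plate glass = L/(kA) = 5.67×10^-4/(0.879·1.78) = 3.624×10^-4 K/W
  R_fibreglass batt = L/(kA) = 0.0151/(0.0382·1.78) = 0.2221 K/W
ΣR = 3.624×10^-4 + 0.2221 = 0.2225 K/W
Q = ΔT/ΣR = (23.8 °C − 1.93 °C)/0.2225 = 98.3 W

Q = 98.3 W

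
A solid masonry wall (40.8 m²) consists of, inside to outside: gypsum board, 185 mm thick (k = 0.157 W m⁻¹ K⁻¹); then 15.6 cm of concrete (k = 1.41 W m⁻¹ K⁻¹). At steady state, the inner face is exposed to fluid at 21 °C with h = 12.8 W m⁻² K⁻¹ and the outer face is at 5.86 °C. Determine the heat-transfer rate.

Resistance network (inner→outer):
  R_conv,in = 1/(hA) = 1/(12.8·40.8) = 0.001915 K/W
  R_gypsum board = L/(kA) = 0.185/(0.157·40.8) = 0.02888 K/W
  R_concrete = L/(kA) = 0.156/(1.41·40.8) = 0.002712 K/W
ΣR = 0.001915 + 0.02888 + 0.002712 = 0.03351 K/W
Q = ΔT/ΣR = (21 °C − 5.86 °C)/0.03351 = 452 W

Q = 452 W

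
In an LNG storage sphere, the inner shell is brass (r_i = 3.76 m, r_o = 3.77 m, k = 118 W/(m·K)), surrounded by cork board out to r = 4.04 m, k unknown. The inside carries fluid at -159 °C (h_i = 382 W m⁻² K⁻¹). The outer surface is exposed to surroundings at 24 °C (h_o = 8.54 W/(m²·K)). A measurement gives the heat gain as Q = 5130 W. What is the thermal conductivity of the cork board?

k = 0.0402 W/m·K

ΣR = ΔT/Q = |-159 − 24|/5130 = 0.03567 K/W
Known resistances:
  R_conv,in = 1/(4πr²h) = 1/(4π·3.76²·382) = 1.474×10^-5 K/W
  R_brass = (1/3.76 − 1/3.77)/(4πk) = 7.055×10^-4/(4π·118) = 4.758×10^-7 K/W
  R_conv,out = 1/(4πr²h) = 1/(4π·4.04²·8.54) = 5.709×10^-4 K/W
R_cork board = ΣR − ΣR_known = 0.03567 − 5.861×10^-4 = 0.03508 K/W
(1/r₁−1/r₂)/(4πk) = 0.03508 ⇒ k = 0.01773/(4π·0.03508) = 0.0402 W/m·K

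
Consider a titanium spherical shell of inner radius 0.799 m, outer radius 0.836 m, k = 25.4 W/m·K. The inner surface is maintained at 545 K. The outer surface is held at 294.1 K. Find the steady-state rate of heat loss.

Q = 1.45×10^6 W

Q = 4πk·ΔT/(1/r₁ − 1/r₂) = 4π × 25.4 × 250.9 / (1/0.799 − 1/0.836) = 1.45×10^6 W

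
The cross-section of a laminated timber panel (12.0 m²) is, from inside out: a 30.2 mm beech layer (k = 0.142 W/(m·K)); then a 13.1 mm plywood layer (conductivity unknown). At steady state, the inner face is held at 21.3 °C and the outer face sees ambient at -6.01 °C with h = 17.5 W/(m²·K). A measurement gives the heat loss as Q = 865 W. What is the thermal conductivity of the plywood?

ΣR = ΔT/Q = |21.3 − -6.01|/865 = 0.03157 K/W
Known resistances:
  R_beech = L/(kA) = 0.0302/(0.142·12.0) = 0.01772 K/W
  R_conv,out = 1/(hA) = 1/(17.5·12.0) = 0.004762 K/W
R_plywood = ΣR − ΣR_known = 0.03157 − 0.02248 = 0.009090 K/W
L/(kA) = 0.009090 ⇒ k = 0.0131/(0.009090·12.0) = 0.120 W/m·K

k = 0.120 W/m·K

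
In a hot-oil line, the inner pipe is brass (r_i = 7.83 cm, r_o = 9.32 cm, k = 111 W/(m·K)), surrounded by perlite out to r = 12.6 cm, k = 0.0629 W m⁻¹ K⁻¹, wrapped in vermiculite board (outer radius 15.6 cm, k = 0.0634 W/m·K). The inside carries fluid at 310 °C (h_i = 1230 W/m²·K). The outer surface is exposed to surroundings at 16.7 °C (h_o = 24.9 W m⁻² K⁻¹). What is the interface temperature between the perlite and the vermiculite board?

T = 143 °C

Resistance network (inner→outer):
  R'_conv,in = 1/(2πr h) = 1/(2π·0.0783·1230) = 0.001653 m·K/W
  R'_brass = ln(0.0932/0.0783)/(2πk) = 0.1742/(2π·111) = 2.498×10^-4 m·K/W
  R'_perlite = ln(0.126/0.0932)/(2πk) = 0.3015/(2π·0.0629) = 0.7630 m·K/W
  R'_vermiculite board = ln(0.156/0.126)/(2πk) = 0.2136/(2π·0.0634) = 0.5361 m·K/W
  R'_conv,out = 1/(2πr h) = 1/(2π·0.156·24.9) = 0.04097 m·K/W
ΣR = 0.001653 + 2.498×10^-4 + 0.7630 + 0.5361 + 0.04097 = 1.342 m·K/W
Q' = ΔT/ΣR = (310 °C − 16.7 °C)/1.342 = 218.6 W/m
From the inner boundary to the perlite/vermiculite board interface, ΣR_partial = 0.7649 m·K/W.
T_interface = T_in − Q'·ΣR_partial = 310 °C − (218.6)(0.7649) = 143 °C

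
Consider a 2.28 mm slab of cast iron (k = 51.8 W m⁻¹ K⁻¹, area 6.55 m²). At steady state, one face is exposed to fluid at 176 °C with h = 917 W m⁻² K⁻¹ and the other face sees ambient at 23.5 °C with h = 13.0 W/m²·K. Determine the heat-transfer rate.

Q = 12800 W

Treat each layer as a resistance in series:
  R_conv,in = 1/(hA) = 1/(917·6.55) = 1.665×10^-4 K/W
  R_cast iron = L/(kA) = 0.00228/(51.8·6.55) = 6.720×10^-6 K/W
  R_conv,out = 1/(hA) = 1/(13.0·6.55) = 0.01174 K/W
ΣR = 1.665×10^-4 + 6.720×10^-6 + 0.01174 = 0.01191 K/W
Q = ΔT/ΣR = (176 °C − 23.5 °C)/0.01191 = 12800 W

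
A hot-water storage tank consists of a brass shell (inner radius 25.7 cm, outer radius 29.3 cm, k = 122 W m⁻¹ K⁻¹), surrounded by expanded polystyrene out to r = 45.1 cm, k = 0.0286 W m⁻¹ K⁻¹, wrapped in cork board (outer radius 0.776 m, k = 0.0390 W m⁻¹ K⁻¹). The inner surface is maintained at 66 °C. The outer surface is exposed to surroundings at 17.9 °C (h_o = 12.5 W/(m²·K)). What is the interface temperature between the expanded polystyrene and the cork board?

T = 35.4 °C

Treat each layer as a resistance in series:
  R_brass = (1/0.257 − 1/0.293)/(4πk) = 0.4781/(4π·122) = 3.118×10^-4 K/W
  R_expanded polystyrene = (1/0.293 − 1/0.451)/(4πk) = 1.196/(4π·0.0286) = 3.327 K/W
  R_cork board = (1/0.451 − 1/0.776)/(4πk) = 0.9286/(4π·0.0390) = 1.895 K/W
  R_conv,out = 1/(4πr²h) = 1/(4π·0.776²·12.5) = 0.01057 K/W
ΣR = 3.118×10^-4 + 3.327 + 1.895 + 0.01057 = 5.233 K/W
Q = ΔT/ΣR = (66 °C − 17.9 °C)/5.233 = 9.192 W
From the inner boundary to the expanded polystyrene/cork board interface, ΣR_partial = 3.327 K/W.
T_interface = T_in − Q·ΣR_partial = 66 °C − (9.192)(3.327) = 35.4 °C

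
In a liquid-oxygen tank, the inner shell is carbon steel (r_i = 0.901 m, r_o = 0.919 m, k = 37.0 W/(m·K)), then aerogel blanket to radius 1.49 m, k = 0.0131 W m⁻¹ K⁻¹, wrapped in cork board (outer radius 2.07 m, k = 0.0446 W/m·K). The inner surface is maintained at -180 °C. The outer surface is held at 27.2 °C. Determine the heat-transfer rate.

Q = 72.2 W

Series thermal resistances, inner to outer:
  R_carbon steel = (1/0.901 − 1/0.919)/(4πk) = 0.02174/(4π·37.0) = 4.675×10^-5 K/W
  R_aerogel blanket = (1/0.919 − 1/1.49)/(4πk) = 0.4170/(4π·0.0131) = 2.533 K/W
  R_cork board = (1/1.49 − 1/2.07)/(4πk) = 0.1880/(4π·0.0446) = 0.3355 K/W
ΣR = 4.675×10^-5 + 2.533 + 0.3355 = 2.869 K/W
Q = ΔT/ΣR = (-180 °C − 27.2 °C)/2.869 = -72.2 W
(Negative Q ⇒ heat flows inward; heat gain = 72.2 W.)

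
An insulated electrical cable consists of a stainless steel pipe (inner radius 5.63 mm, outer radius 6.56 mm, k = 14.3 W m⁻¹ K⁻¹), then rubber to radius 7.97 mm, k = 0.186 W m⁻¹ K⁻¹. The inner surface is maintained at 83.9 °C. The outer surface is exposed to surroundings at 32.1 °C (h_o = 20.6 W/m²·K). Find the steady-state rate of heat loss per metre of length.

Series thermal resistances, inner to outer:
  R'_stainless steel = ln(0.00656/0.00563)/(2πk) = 0.1529/(2π·14.3) = 0.001702 m·K/W
  R'_rubber = ln(0.00797/0.00656)/(2πk) = 0.1947/(2π·0.186) = 0.1666 m·K/W
  R'_conv,out = 1/(2πr h) = 1/(2π·0.00797·20.6) = 0.9694 m·K/W
ΣR = 0.001702 + 0.1666 + 0.9694 = 1.138 m·K/W
Q' = ΔT/ΣR = (83.9 °C − 32.1 °C)/1.138 = 45.5 W/m

Q' = 45.5 W/m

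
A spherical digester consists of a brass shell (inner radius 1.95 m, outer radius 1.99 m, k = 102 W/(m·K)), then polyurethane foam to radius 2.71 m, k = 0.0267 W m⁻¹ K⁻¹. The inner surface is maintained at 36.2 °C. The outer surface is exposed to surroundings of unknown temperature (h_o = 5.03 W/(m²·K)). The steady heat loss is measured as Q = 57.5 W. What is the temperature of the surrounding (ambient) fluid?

T_out = 13.2 °C

Series resistances:
  R_brass = (1/1.95 − 1/1.99)/(4πk) = 0.01031/(4π·102) = 8.042×10^-6 K/W
  R_polyurethane foam = (1/1.99 − 1/2.71)/(4πk) = 0.1335/(4π·0.0267) = 0.3979 K/W
  R_conv,out = 1/(4πr²h) = 1/(4π·2.71²·5.03) = 0.002154 K/W
ΣR = 0.4001 K/W
ΔT = Q·ΣR = 57.5 × 0.4001 = 23.01 K
Heat flows outward, so T_out = T_in − ΔT = 36.2 − 23.01 = 13.2 °C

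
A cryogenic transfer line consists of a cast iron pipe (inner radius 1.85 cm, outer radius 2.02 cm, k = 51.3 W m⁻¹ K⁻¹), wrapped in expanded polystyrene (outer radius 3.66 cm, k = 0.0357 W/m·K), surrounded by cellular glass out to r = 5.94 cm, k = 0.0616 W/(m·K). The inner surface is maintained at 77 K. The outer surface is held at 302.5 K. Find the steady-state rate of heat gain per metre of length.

Series thermal resistances, inner to outer:
  R'_cast iron = ln(0.0202/0.0185)/(2πk) = 0.08791/(2π·51.3) = 2.727×10^-4 m·K/W
  R'_expanded polystyrene = ln(0.0366/0.0202)/(2πk) = 0.5944/(2π·0.0357) = 2.650 m·K/W
  R'_cellular glass = ln(0.0594/0.0366)/(2πk) = 0.4842/(2π·0.0616) = 1.251 m·K/W
ΣR = 2.727×10^-4 + 2.650 + 1.251 = 3.901 m·K/W
Q' = ΔT/ΣR = (77 K − 302.5 K)/3.901 = -57.8 W/m
(Negative Q' ⇒ heat flows inward; heat gain = 57.8 W/m.)

Q' = 57.8 W/m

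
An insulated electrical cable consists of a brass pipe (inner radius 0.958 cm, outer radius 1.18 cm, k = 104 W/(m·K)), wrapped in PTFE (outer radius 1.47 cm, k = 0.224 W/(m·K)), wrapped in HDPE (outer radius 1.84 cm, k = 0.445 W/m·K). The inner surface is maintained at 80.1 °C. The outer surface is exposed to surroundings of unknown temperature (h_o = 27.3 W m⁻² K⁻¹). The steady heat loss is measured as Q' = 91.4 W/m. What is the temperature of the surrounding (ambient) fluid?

Series resistances:
  R'_brass = ln(0.0118/0.00958)/(2πk) = 0.2084/(2π·104) = 3.190×10^-4 m·K/W
  R'_PTFE = ln(0.0147/0.0118)/(2πk) = 0.2197/(2π·0.224) = 0.1561 m·K/W
  R'_HDPE = ln(0.0184/0.0147)/(2πk) = 0.2245/(2π·0.445) = 0.08029 m·K/W
  R'_conv,out = 1/(2πr h) = 1/(2π·0.0184·27.3) = 0.3168 m·K/W
ΣR = 0.5536 m·K/W
ΔT = Q'·ΣR = 91.4 × 0.5536 = 50.60 K
Heat flows outward, so T_out = T_in − ΔT = 80.1 − 50.60 = 29.5 °C

T_out = 29.5 °C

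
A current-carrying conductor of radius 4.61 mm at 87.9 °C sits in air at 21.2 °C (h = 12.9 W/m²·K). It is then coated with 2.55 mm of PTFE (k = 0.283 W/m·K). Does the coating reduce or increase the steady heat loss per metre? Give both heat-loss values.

increases: 24.9 → 33.8 W/m

Critical radius for a cylinder: r_cr = k/h = 0.0219 m = 2.19 cm.
Outer radius after coating: r₂ = 0.00461 + 0.00255 = 0.00716 m.
Since r₁ < r_cr and r₂ ≤ r_cr, the coating moves toward the maximum at r_cr — heat loss rises.
Bare: R = 1/(2πr₁h) = 2.676 m·K/W; Q = 66.7/2.676 = 24.9 W/m.
Coated: R = R_cond + R_conv = 1.971 m·K/W; Q = 66.7/1.971 = 33.8 W/m.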